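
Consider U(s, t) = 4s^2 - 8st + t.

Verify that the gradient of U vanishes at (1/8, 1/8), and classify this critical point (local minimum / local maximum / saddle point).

saddle point

∇U = (8s - 8t, -8s + 1); substituting (1/8, 1/8) gives ∇U = (0, 0), so (1/8, 1/8) is indeed a critical point.
The Hessian of U is constant: H = [[8, -8], [-8, 0]].
det(H) = 8·0 − (-8)² = -64.
Since det(H) < 0, H is indefinite and the critical point is a saddle point.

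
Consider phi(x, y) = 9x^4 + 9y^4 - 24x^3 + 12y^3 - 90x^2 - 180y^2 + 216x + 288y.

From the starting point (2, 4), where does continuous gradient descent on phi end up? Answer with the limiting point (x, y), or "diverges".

(3, 2)

phi is separable, so gradient descent decouples: x follows -∂phi/∂x, y follows -∂phi/∂y.
∂phi/∂x = 36(x - 3)(x - 1)(x + 2); at x=2 this is -144, so x increases.
∂phi/∂y = 36(y - 2)(y - 1)(y + 4); at y=4 this is 1728, so y decreases.
x converges to its nearest critical value 3 (a local min of the x-part); y converges to 2. The iterate converges to (3, 2).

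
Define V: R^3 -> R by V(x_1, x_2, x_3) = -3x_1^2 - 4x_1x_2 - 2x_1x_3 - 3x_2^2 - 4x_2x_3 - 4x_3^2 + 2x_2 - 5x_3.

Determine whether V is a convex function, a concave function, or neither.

concave

V is quadratic, so its Hessian is the constant matrix H = [[-6, -4, -2], [-4, -6, -4], [-2, -4, -8]].
Leading principal minors: -6, 20, -104.
Signs alternate −, +, − ⇒ H ≺ 0 ⇒ concave.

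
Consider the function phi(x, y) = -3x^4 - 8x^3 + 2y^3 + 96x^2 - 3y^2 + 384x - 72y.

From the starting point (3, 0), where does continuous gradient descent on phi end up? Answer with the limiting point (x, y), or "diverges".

phi is separable, so gradient descent decouples: x follows -∂phi/∂x, y follows -∂phi/∂y.
∂phi/∂x = -12(x - 4)(x + 2)(x + 4); at x=3 this is 420, so x decreases.
∂phi/∂y = 6(y - 4)(y + 3); at y=0 this is -72, so y increases.
x converges to its nearest critical value -2 (a local min of the x-part); y converges to 4. The iterate converges to (-2, 4).

(-2, 4)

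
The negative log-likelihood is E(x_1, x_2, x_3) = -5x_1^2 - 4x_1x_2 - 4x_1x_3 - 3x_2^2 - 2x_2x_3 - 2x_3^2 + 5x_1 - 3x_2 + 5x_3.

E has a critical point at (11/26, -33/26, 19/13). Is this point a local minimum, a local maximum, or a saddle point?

local maximum

The Hessian is constant: H = [[-10, -4, -4], [-4, -6, -2], [-4, -2, -4]].
Leading principal minors: Δ₁ = -10, Δ₂ = 44, Δ₃ = -104.
The minors alternate sign starting negative (−, +, −), so H is negative definite: a local maximum.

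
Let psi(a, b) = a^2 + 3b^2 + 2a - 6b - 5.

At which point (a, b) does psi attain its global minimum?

psi(a,b) separates as P(a) + Q(b) − 5, so its minimum is min P + min Q − 5.
P'(a) = 2a + 2 vanishes at a ∈ {-1}; Q'(b) = 6b - 6 vanishes at b ∈ {1}.
Local minima of P (where P''>0): P(-1)=-1. Local minima of Q: Q(1)=-3.
So the global minimum of psi is P(-1) + Q(1) − 5 = -1 − 3 − 5 = -9, attained at (-1, 1).

(-1, 1)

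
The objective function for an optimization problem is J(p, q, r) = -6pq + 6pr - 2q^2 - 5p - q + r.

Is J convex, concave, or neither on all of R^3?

J is quadratic, so its Hessian is the constant matrix H = [[0, -6, 6], [-6, -4, 0], [6, 0, 0]].
Leading principal minors: 0, -36, 144.
Neither pattern holds ⇒ H is indefinite ⇒ neither convex nor concave.

neither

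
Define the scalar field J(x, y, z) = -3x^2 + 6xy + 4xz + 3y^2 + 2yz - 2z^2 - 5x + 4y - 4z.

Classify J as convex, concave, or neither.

J is quadratic, so its Hessian is the constant matrix H = [[-6, 6, 4], [6, 6, 2], [4, 2, -4]].
Leading principal minors: -6, -72, 312.
Neither pattern holds ⇒ H is indefinite ⇒ neither convex nor concave.

neither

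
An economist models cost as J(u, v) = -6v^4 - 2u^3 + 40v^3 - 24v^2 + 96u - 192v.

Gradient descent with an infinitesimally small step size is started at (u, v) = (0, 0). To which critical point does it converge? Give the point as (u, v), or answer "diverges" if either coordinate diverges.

(-4, 2)

J is separable, so gradient descent decouples: u follows -∂J/∂u, v follows -∂J/∂v.
∂J/∂u = -6(u - 4)(u + 4); at u=0 this is 96, so u decreases.
∂J/∂v = -24(v - 4)(v - 2)(v + 1); at v=0 this is -192, so v increases.
u converges to its nearest critical value -4 (a local min of the u-part); v converges to 2. The iterate converges to (-4, 2).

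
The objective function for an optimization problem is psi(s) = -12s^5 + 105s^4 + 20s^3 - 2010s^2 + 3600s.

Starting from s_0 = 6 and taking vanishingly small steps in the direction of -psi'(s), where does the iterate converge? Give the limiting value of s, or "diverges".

diverges

psi'(s) = -60(s - 5)(s - 4)(s - 1)(s + 3), so psi'(6) = -5400.
Gradient descent moves in the -psi' direction, i.e. s is increasing.
There is no critical point above s=6, and psi' keeps the same sign, so the iterate runs off to +∞.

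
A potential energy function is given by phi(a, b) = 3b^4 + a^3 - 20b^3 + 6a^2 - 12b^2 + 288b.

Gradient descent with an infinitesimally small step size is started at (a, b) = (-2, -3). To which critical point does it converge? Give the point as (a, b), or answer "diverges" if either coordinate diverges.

phi is separable, so gradient descent decouples: a follows -∂phi/∂a, b follows -∂phi/∂b.
∂phi/∂a = 3a(a + 4); at a=-2 this is -12, so a increases.
∂phi/∂b = 12(b - 4)(b - 3)(b + 2); at b=-3 this is -504, so b increases.
a converges to its nearest critical value 0 (a local min of the a-part); b converges to -2. The iterate converges to (0, -2).

(0, -2)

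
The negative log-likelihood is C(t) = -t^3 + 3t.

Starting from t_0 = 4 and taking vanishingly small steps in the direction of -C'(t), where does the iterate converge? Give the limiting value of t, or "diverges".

C'(t) = -3(t - 1)(t + 1), so C'(4) = -45.
Gradient descent moves in the -C' direction, i.e. t is increasing.
There is no critical point above t=4, and C' keeps the same sign, so the iterate runs off to +∞.

diverges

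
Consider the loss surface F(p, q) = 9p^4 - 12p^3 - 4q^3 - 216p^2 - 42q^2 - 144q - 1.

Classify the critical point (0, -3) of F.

local maximum

The mixed partial ∂²F/∂p∂q is 0, so the Hessian at any point is diag(F_pp, F_qq) = diag(36(3p^2 - 2p - 12), -12(2q + 7)).
At (0, -3): H = diag(-432, -12).
Both eigenvalues are negative, so H is negative definite: a local maximum.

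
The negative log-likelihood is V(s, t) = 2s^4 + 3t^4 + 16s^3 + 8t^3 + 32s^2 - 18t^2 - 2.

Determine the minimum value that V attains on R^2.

V(s,t) separates as P(s) + Q(t) − 2, so its minimum is min P + min Q − 2.
P'(s) = 8s(s + 2)(s + 4) vanishes at s ∈ {-4, -2, 0}; Q'(t) = 12t(t - 1)(t + 3) vanishes at t ∈ {-3, 0, 1}.
Local minima of P (where P''>0): P(-4)=0, P(0)=0. Local minima of Q: Q(-3)=-135, Q(1)=-7.
So the global minimum of V is P(-4) + Q(-3) − 2 = 0 − 135 − 2 = -137, attained at (-4, -3).

-137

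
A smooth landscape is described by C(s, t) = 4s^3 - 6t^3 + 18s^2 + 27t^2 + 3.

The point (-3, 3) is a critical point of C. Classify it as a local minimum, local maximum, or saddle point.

local maximum

The mixed partial ∂²C/∂s∂t is 0, so the Hessian at any point is diag(C_ss, C_tt) = diag(12(2s + 3), 18(-2t + 3)).
At (-3, 3): H = diag(-36, -54).
Both eigenvalues are negative, so H is negative definite: a local maximum.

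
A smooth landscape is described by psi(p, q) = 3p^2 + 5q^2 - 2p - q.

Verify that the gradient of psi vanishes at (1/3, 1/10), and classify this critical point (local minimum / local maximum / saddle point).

∇psi = (6p - 2, 10q - 1); substituting (1/3, 1/10) gives ∇psi = (0, 0), so (1/3, 1/10) is indeed a critical point.
The Hessian of psi is constant: H = [[6, 0], [0, 10]].
det(H) = 6·10 − 0² = 60.
det(H) > 0 and tr(H) = 16 > 0, so H is positive definite and the point is a local minimum.

local minimum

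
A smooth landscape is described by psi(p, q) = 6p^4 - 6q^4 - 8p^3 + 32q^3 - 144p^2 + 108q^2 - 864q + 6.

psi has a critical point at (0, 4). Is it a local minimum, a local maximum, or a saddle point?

local maximum

The mixed partial ∂²psi/∂p∂q is 0, so the Hessian at any point is diag(psi_pp, psi_qq) = diag(24(3p^2 - 2p - 12), 24(-3q^2 + 8q + 9)).
At (0, 4): H = diag(-288, -168).
Both eigenvalues are negative, so H is negative definite: a local maximum.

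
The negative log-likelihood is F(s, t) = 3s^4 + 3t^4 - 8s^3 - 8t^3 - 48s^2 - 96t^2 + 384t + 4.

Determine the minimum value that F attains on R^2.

-2300

F(s,t) separates as P(s) + Q(t) + 4, so its minimum is min P + min Q + 4.
P'(s) = 12s(s - 4)(s + 2) vanishes at s ∈ {-2, 0, 4}; Q'(t) = 12(t - 4)(t - 2)(t + 4) vanishes at t ∈ {-4, 2, 4}.
Local minima of P (where P''>0): P(-2)=-80, P(4)=-512. Local minima of Q: Q(-4)=-1792, Q(4)=256.
So the global minimum of F is P(4) + Q(-4) + 4 = -512 − 1792 + 4 = -2300, attained at (4, -4).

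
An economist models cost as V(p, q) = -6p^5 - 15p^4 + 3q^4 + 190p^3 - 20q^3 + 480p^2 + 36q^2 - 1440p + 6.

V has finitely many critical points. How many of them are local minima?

4

V separates as a function of p plus a function of q, so ∇V=0 decouples.
∂V/∂p = -30(p - 4)(p - 1)(p + 3)(p + 4) = 0 at p ∈ {-4, -3, 1, 4}; ∂V/∂q = 12q(q - 3)(q - 2) = 0 at q ∈ {0, 2, 3}.
The Hessian is diagonal: diag(V_pp, V_qq). Second derivatives: V_pp(-4)=1200, V_pp(-3)=-840, V_pp(1)=1800, V_pp(4)=-5040; V_qq(0)=72, V_qq(2)=-24, V_qq(3)=36.
Local minima occur where both diagonal entries positive: (-4, 0), (-4, 3), (1, 0), (1, 3). Count: 4.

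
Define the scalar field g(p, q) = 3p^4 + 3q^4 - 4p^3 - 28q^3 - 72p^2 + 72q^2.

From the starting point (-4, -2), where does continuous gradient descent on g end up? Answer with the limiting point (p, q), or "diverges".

g is separable, so gradient descent decouples: p follows -∂g/∂p, q follows -∂g/∂q.
∂g/∂p = 12p(p - 4)(p + 3); at p=-4 this is -384, so p increases.
∂g/∂q = 12q(q - 4)(q - 3); at q=-2 this is -720, so q increases.
p converges to its nearest critical value -3 (a local min of the p-part); q converges to 0. The iterate converges to (-3, 0).

(-3, 0)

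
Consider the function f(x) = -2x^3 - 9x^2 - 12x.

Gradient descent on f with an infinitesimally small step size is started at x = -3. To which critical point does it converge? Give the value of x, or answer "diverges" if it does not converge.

-2

f'(x) = -6(x + 1)(x + 2), so f'(-3) = -12.
Gradient descent moves in the -f' direction, i.e. x is increasing.
The nearest critical point in that direction is x = -2, where f'' = 6 > 0 (a local minimum). The iterate converges there.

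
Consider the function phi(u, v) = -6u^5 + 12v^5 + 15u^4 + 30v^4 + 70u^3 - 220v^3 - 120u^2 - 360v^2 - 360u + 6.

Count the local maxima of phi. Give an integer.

phi separates as a function of u plus a function of v, so ∇phi=0 decouples.
∂phi/∂u = -30(u - 3)(u - 2)(u + 1)(u + 2) = 0 at u ∈ {-2, -1, 2, 3}; ∂phi/∂v = 60v(v - 3)(v + 1)(v + 4) = 0 at v ∈ {-4, -1, 0, 3}.
The Hessian is diagonal: diag(phi_uu, phi_vv). Second derivatives: phi_uu(-2)=600, phi_uu(-1)=-360, phi_uu(2)=360, phi_uu(3)=-600; phi_vv(-4)=-5040, phi_vv(-1)=720, phi_vv(0)=-720, phi_vv(3)=5040.
Local maxima occur where both diagonal entries negative: (-1, -4), (-1, 0), (3, -4), (3, 0). Count: 4.

4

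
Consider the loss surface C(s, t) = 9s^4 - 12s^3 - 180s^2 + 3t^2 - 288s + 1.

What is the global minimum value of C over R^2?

C(s,t) separates as P(s) + Q(t) + 1, so its minimum is min P + min Q + 1.
P'(s) = 36(s - 4)(s + 1)(s + 2) vanishes at s ∈ {-2, -1, 4}; Q'(t) = 6t vanishes at t ∈ {0}.
Local minima of P (where P''>0): P(-2)=96, P(4)=-2496. Local minima of Q: Q(0)=0.
So the global minimum of C is P(4) + Q(0) + 1 = -2496 + 0 + 1 = -2495, attained at (4, 0).

-2495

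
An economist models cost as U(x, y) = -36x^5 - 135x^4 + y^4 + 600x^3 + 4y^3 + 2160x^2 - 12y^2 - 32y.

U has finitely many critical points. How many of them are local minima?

4

U separates as a function of x plus a function of y, so ∇U=0 decouples.
∂U/∂x = -180x(x - 3)(x + 2)(x + 4) = 0 at x ∈ {-4, -2, 0, 3}; ∂U/∂y = 4(y - 2)(y + 1)(y + 4) = 0 at y ∈ {-4, -1, 2}.
The Hessian is diagonal: diag(U_xx, U_yy). Second derivatives: U_xx(-4)=10080, U_xx(-2)=-3600, U_xx(0)=4320, U_xx(3)=-18900; U_yy(-4)=72, U_yy(-1)=-36, U_yy(2)=72.
Local minima occur where both diagonal entries positive: (-4, -4), (-4, 2), (0, -4), (0, 2). Count: 4.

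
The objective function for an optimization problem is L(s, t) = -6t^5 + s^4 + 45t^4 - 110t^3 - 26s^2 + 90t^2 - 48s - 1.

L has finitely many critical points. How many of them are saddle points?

6

L separates as a function of s plus a function of t, so ∇L=0 decouples.
∂L/∂s = 4(s - 4)(s + 1)(s + 3) = 0 at s ∈ {-3, -1, 4}; ∂L/∂t = -30t(t - 3)(t - 2)(t - 1) = 0 at t ∈ {0, 1, 2, 3}.
The Hessian is diagonal: diag(L_ss, L_tt). Second derivatives: L_ss(-3)=56, L_ss(-1)=-40, L_ss(4)=140; L_tt(0)=180, L_tt(1)=-60, L_tt(2)=60, L_tt(3)=-180.
Saddle points occur where the two diagonal entries have opposite signs: (-3, 1), (-3, 3), (-1, 0), (-1, 2), (4, 1), (4, 3). Count: 6.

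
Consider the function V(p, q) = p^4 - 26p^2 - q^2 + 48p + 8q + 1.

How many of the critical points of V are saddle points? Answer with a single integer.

2

V separates as a function of p plus a function of q, so ∇V=0 decouples.
∂V/∂p = 4(p - 3)(p - 1)(p + 4) = 0 at p ∈ {-4, 1, 3}; ∂V/∂q = -2(q - 4) = 0 at q ∈ {4}.
The Hessian is diagonal: diag(V_pp, V_qq). Second derivatives: V_pp(-4)=140, V_pp(1)=-40, V_pp(3)=56; V_qq(4)=-2.
Saddle points occur where the two diagonal entries have opposite signs: (-4, 4), (3, 4). Count: 2.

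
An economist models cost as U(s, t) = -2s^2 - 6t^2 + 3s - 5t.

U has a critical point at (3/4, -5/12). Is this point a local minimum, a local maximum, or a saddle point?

local maximum

The Hessian of U is constant: H = [[-4, 0], [0, -12]].
det(H) = (-4)·(-12) − 0² = 48.
det(H) > 0 and tr(H) = -16 < 0, so H is negative definite and the point is a local maximum.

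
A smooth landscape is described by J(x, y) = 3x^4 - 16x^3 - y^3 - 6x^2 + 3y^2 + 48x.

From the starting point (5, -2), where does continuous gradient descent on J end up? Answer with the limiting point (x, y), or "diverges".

J is separable, so gradient descent decouples: x follows -∂J/∂x, y follows -∂J/∂y.
∂J/∂x = 12(x - 4)(x - 1)(x + 1); at x=5 this is 288, so x decreases.
∂J/∂y = -3y(y - 2); at y=-2 this is -24, so y increases.
x converges to its nearest critical value 4 (a local min of the x-part); y converges to 0. The iterate converges to (4, 0).

(4, 0)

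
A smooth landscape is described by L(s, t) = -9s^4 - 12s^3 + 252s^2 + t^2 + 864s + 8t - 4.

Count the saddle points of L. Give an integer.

2

L separates as a function of s plus a function of t, so ∇L=0 decouples.
∂L/∂s = -36(s - 4)(s + 2)(s + 3) = 0 at s ∈ {-3, -2, 4}; ∂L/∂t = 2(t + 4) = 0 at t ∈ {-4}.
The Hessian is diagonal: diag(L_ss, L_tt). Second derivatives: L_ss(-3)=-252, L_ss(-2)=216, L_ss(4)=-1512; L_tt(-4)=2.
Saddle points occur where the two diagonal entries have opposite signs: (-3, -4), (4, -4). Count: 2.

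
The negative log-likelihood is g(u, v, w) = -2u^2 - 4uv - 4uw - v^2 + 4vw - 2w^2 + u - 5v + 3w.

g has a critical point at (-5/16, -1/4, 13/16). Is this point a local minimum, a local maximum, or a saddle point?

saddle point

The Hessian is constant: H = [[-4, -4, -4], [-4, -2, 4], [-4, 4, -4]].
Leading principal minors: Δ₁ = -4, Δ₂ = -8, Δ₃ = 256.
The minors fit neither the all-positive nor the alternating-sign pattern, so H is indefinite: a saddle point.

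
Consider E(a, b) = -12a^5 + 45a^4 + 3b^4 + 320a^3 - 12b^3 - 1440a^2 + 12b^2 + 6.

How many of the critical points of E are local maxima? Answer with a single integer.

2

E separates as a function of a plus a function of b, so ∇E=0 decouples.
∂E/∂a = -60a(a - 4)(a - 3)(a + 4) = 0 at a ∈ {-4, 0, 3, 4}; ∂E/∂b = 12b(b - 2)(b - 1) = 0 at b ∈ {0, 1, 2}.
The Hessian is diagonal: diag(E_aa, E_bb). Second derivatives: E_aa(-4)=13440, E_aa(0)=-2880, E_aa(3)=1260, E_aa(4)=-1920; E_bb(0)=24, E_bb(1)=-12, E_bb(2)=24.
Local maxima occur where both diagonal entries negative: (0, 1), (4, 1). Count: 2.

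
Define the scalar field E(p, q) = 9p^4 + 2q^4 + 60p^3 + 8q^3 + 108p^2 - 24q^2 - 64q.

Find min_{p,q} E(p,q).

E(p,q) separates as A(p) + B(q), so its minimum is min A + min B.
A'(p) = 36p(p + 2)(p + 3) vanishes at p ∈ {-3, -2, 0}; B'(q) = 8(q - 2)(q + 1)(q + 4) vanishes at q ∈ {-4, -1, 2}.
Local minima of A (where A''>0): A(-3)=81, A(0)=0. Local minima of B: B(-4)=-128, B(2)=-128.
So the global minimum of E is A(0) + B(-4) = 0 − 128 = -128, attained at (0, -4).

-128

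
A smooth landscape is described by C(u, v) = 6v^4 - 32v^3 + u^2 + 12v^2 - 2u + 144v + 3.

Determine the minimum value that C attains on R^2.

C(u,v) separates as P(u) + Q(v) + 3, so its minimum is min P + min Q + 3.
P'(u) = 2u - 2 vanishes at u ∈ {1}; Q'(v) = 24(v - 3)(v - 2)(v + 1) vanishes at v ∈ {-1, 2, 3}.
Local minima of P (where P''>0): P(1)=-1. Local minima of Q: Q(-1)=-94, Q(3)=162.
So the global minimum of C is P(1) + Q(-1) + 3 = -1 − 94 + 3 = -92, attained at (1, -1).

-92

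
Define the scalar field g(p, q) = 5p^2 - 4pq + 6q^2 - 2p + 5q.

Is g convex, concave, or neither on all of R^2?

g is quadratic, so its Hessian is the constant matrix H = [[10, -4], [-4, 12]].
det(H) = 104, tr(H) = 22.
det(H) > 0 and tr(H) > 0, so H is positive definite everywhere: convex.

convex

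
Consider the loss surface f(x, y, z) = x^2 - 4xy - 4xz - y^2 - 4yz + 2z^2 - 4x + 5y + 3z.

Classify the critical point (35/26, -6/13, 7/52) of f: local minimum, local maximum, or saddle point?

The Hessian is constant: H = [[2, -4, -4], [-4, -2, -4], [-4, -4, 4]].
Leading principal minors: Δ₁ = 2, Δ₂ = -20, Δ₃ = -208.
The minors fit neither the all-positive nor the alternating-sign pattern, so H is indefinite: a saddle point.

saddle point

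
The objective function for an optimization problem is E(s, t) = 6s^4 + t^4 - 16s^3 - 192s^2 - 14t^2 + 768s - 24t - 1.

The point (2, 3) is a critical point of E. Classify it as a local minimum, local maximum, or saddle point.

The mixed partial ∂²E/∂s∂t is 0, so the Hessian at any point is diag(E_ss, E_tt) = diag(24(3s^2 - 4s - 16), 4(3t^2 - 7)).
At (2, 3): H = diag(-288, 80).
The eigenvalues have opposite signs, so H is indefinite: a saddle point.

saddle point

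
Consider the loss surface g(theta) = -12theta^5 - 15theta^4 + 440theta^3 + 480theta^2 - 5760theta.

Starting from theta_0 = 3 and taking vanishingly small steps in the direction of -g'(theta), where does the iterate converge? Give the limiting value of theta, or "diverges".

g'(theta) = -60(theta - 4)(theta - 2)(theta + 3)(theta + 4), so g'(3) = 2520.
Gradient descent moves in the -g' direction, i.e. theta is decreasing.
The nearest critical point in that direction is theta = 2, where g'' = 3600 > 0 (a local minimum). The iterate converges there.

2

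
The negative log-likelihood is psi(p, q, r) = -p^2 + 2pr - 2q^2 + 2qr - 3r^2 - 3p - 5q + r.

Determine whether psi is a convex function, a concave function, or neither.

psi is quadratic, so its Hessian is the constant matrix H = [[-2, 0, 2], [0, -4, 2], [2, 2, -6]].
Leading principal minors: -2, 8, -24.
Signs alternate −, +, − ⇒ H ≺ 0 ⇒ concave.

concave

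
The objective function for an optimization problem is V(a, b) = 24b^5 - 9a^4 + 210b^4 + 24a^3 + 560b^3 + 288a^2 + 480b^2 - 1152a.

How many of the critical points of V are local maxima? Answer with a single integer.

4

V separates as a function of a plus a function of b, so ∇V=0 decouples.
∂V/∂a = -36(a - 4)(a - 2)(a + 4) = 0 at a ∈ {-4, 2, 4}; ∂V/∂b = 120b(b + 1)(b + 2)(b + 4) = 0 at b ∈ {-4, -2, -1, 0}.
The Hessian is diagonal: diag(V_aa, V_bb). Second derivatives: V_aa(-4)=-1728, V_aa(2)=432, V_aa(4)=-576; V_bb(-4)=-2880, V_bb(-2)=480, V_bb(-1)=-360, V_bb(0)=960.
Local maxima occur where both diagonal entries negative: (-4, -4), (-4, -1), (4, -4), (4, -1). Count: 4.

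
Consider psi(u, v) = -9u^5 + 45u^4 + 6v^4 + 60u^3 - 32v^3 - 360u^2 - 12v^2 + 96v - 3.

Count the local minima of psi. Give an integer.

4

psi separates as a function of u plus a function of v, so ∇psi=0 decouples.
∂psi/∂u = -45u(u - 4)(u - 2)(u + 2) = 0 at u ∈ {-2, 0, 2, 4}; ∂psi/∂v = 24(v - 4)(v - 1)(v + 1) = 0 at v ∈ {-1, 1, 4}.
The Hessian is diagonal: diag(psi_uu, psi_vv). Second derivatives: psi_uu(-2)=2160, psi_uu(0)=-720, psi_uu(2)=720, psi_uu(4)=-2160; psi_vv(-1)=240, psi_vv(1)=-144, psi_vv(4)=360.
Local minima occur where both diagonal entries positive: (-2, -1), (-2, 4), (2, -1), (2, 4). Count: 4.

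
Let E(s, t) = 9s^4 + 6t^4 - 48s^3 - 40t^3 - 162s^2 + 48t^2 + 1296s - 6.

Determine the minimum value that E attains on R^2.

-3583

E(s,t) separates as P(s) + Q(t) − 6, so its minimum is min P + min Q − 6.
P'(s) = 36(s - 4)(s - 3)(s + 3) vanishes at s ∈ {-3, 3, 4}; Q'(t) = 24t(t - 4)(t - 1) vanishes at t ∈ {0, 1, 4}.
Local minima of P (where P''>0): P(-3)=-3321, P(4)=1824. Local minima of Q: Q(0)=0, Q(4)=-256.
So the global minimum of E is P(-3) + Q(4) − 6 = -3321 − 256 − 6 = -3583, attained at (-3, 4).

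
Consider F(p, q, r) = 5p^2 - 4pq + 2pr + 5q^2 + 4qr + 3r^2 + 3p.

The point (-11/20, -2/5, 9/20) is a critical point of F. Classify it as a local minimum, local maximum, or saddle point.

local minimum

The Hessian is constant: H = [[10, -4, 2], [-4, 10, 4], [2, 4, 6]].
Leading principal minors: Δ₁ = 10, Δ₂ = 84, Δ₃ = 240.
All leading minors are positive, so H is positive definite: a local minimum.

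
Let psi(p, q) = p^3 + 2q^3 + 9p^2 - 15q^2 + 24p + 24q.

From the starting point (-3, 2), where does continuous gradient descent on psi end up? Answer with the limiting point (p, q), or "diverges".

psi is separable, so gradient descent decouples: p follows -∂psi/∂p, q follows -∂psi/∂q.
∂psi/∂p = 3(p + 2)(p + 4); at p=-3 this is -3, so p increases.
∂psi/∂q = 6(q - 4)(q - 1); at q=2 this is -12, so q increases.
p converges to its nearest critical value -2 (a local min of the p-part); q converges to 4. The iterate converges to (-2, 4).

(-2, 4)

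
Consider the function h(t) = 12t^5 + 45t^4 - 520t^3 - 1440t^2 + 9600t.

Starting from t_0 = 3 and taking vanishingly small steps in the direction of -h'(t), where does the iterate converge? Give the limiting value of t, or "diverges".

4

h'(t) = 60(t - 4)(t - 2)(t + 4)(t + 5), so h'(3) = -3360.
Gradient descent moves in the -h' direction, i.e. t is increasing.
The nearest critical point in that direction is t = 4, where h'' = 8640 > 0 (a local minimum). The iterate converges there.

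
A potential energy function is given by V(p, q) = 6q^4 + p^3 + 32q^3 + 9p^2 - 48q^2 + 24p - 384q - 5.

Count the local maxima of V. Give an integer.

1

V separates as a function of p plus a function of q, so ∇V=0 decouples.
∂V/∂p = 3(p + 2)(p + 4) = 0 at p ∈ {-4, -2}; ∂V/∂q = 24(q - 2)(q + 2)(q + 4) = 0 at q ∈ {-4, -2, 2}.
The Hessian is diagonal: diag(V_pp, V_qq). Second derivatives: V_pp(-4)=-6, V_pp(-2)=6; V_qq(-4)=288, V_qq(-2)=-192, V_qq(2)=576.
Local maxima occur where both diagonal entries negative: (-4, -2). Count: 1.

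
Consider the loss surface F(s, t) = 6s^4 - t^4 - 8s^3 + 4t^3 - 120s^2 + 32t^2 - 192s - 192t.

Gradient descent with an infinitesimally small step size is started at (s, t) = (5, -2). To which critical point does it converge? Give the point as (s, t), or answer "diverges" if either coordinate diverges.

(4, 3)

F is separable, so gradient descent decouples: s follows -∂F/∂s, t follows -∂F/∂t.
∂F/∂s = 24(s - 4)(s + 1)(s + 2); at s=5 this is 1008, so s decreases.
∂F/∂t = -4(t - 4)(t - 3)(t + 4); at t=-2 this is -240, so t increases.
s converges to its nearest critical value 4 (a local min of the s-part); t converges to 3. The iterate converges to (4, 3).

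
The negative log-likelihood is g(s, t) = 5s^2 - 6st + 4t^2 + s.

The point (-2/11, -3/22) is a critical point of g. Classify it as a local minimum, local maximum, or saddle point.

local minimum

The Hessian of g is constant: H = [[10, -6], [-6, 8]].
det(H) = 10·8 − (-6)² = 44.
det(H) > 0 and tr(H) = 18 > 0, so H is positive definite and the point is a local minimum.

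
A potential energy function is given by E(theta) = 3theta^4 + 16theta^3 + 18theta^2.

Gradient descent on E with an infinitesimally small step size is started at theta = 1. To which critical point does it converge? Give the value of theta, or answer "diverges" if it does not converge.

E'(theta) = 12theta(theta + 1)(theta + 3), so E'(1) = 96.
Gradient descent moves in the -E' direction, i.e. theta is decreasing.
The nearest critical point in that direction is theta = 0, where E'' = 36 > 0 (a local minimum). The iterate converges there.

0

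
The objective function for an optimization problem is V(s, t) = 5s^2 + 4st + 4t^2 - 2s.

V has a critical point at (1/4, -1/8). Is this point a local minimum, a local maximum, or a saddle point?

The Hessian of V is constant: H = [[10, 4], [4, 8]].
det(H) = 10·8 − 4² = 64.
det(H) > 0 and tr(H) = 18 > 0, so H is positive definite and the point is a local minimum.

local minimum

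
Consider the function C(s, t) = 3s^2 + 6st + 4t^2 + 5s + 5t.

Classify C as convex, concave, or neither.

C is quadratic, so its Hessian is the constant matrix H = [[6, 6], [6, 8]].
det(H) = 12, tr(H) = 14.
det(H) > 0 and tr(H) > 0, so H is positive definite everywhere: convex.

convex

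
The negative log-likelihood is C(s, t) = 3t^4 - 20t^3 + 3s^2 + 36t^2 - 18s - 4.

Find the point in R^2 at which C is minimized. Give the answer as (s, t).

C(s,t) separates as P(s) + Q(t) − 4, so its minimum is min P + min Q − 4.
P'(s) = 6s - 18 vanishes at s ∈ {3}; Q'(t) = 12t(t - 3)(t - 2) vanishes at t ∈ {0, 2, 3}.
Local minima of P (where P''>0): P(3)=-27. Local minima of Q: Q(0)=0, Q(3)=27.
So the global minimum of C is P(3) + Q(0) − 4 = -27 + 0 − 4 = -31, attained at (3, 0).

(3, 0)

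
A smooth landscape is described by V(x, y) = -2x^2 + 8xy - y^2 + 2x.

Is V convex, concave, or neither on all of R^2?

neither

V is quadratic, so its Hessian is the constant matrix H = [[-4, 8], [8, -2]].
det(H) = -56, tr(H) = -6.
det(H) < 0, so H is indefinite: neither convex nor concave.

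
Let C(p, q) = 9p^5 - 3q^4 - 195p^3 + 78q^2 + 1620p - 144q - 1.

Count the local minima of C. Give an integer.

2

C separates as a function of p plus a function of q, so ∇C=0 decouples.
∂C/∂p = 45(p - 3)(p - 2)(p + 2)(p + 3) = 0 at p ∈ {-3, -2, 2, 3}; ∂C/∂q = -12(q - 3)(q - 1)(q + 4) = 0 at q ∈ {-4, 1, 3}.
The Hessian is diagonal: diag(C_pp, C_qq). Second derivatives: C_pp(-3)=-1350, C_pp(-2)=900, C_pp(2)=-900, C_pp(3)=1350; C_qq(-4)=-420, C_qq(1)=120, C_qq(3)=-168.
Local minima occur where both diagonal entries positive: (-2, 1), (3, 1). Count: 2.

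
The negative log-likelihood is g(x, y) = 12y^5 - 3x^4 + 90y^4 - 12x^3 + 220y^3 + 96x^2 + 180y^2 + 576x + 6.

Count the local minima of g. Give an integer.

2

g separates as a function of x plus a function of y, so ∇g=0 decouples.
∂g/∂x = -12(x - 4)(x + 3)(x + 4) = 0 at x ∈ {-4, -3, 4}; ∂g/∂y = 60y(y + 1)(y + 2)(y + 3) = 0 at y ∈ {-3, -2, -1, 0}.
The Hessian is diagonal: diag(g_xx, g_yy). Second derivatives: g_xx(-4)=-96, g_xx(-3)=84, g_xx(4)=-672; g_yy(-3)=-360, g_yy(-2)=120, g_yy(-1)=-120, g_yy(0)=360.
Local minima occur where both diagonal entries positive: (-3, -2), (-3, 0). Count: 2.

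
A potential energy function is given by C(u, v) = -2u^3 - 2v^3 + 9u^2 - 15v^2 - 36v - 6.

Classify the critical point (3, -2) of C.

The mixed partial ∂²C/∂u∂v is 0, so the Hessian at any point is diag(C_uu, C_vv) = diag(6(-2u + 3), -6(2v + 5)).
At (3, -2): H = diag(-18, -6).
Both eigenvalues are negative, so H is negative definite: a local maximum.

local maximum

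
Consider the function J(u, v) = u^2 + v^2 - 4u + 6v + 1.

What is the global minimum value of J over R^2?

J(u,v) separates as P(u) + Q(v) + 1, so its minimum is min P + min Q + 1.
P'(u) = 2u - 4 vanishes at u ∈ {2}; Q'(v) = 2v + 6 vanishes at v ∈ {-3}.
Local minima of P (where P''>0): P(2)=-4. Local minima of Q: Q(-3)=-9.
So the global minimum of J is P(2) + Q(-3) + 1 = -4 − 9 + 1 = -12, attained at (2, -3).

-12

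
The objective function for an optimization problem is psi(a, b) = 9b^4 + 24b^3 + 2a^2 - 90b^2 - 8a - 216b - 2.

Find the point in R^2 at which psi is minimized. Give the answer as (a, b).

psi(a,b) separates as P(a) + Q(b) − 2, so its minimum is min P + min Q − 2.
P'(a) = 4a - 8 vanishes at a ∈ {2}; Q'(b) = 36(b - 2)(b + 1)(b + 3) vanishes at b ∈ {-3, -1, 2}.
Local minima of P (where P''>0): P(2)=-8. Local minima of Q: Q(-3)=-81, Q(2)=-456.
So the global minimum of psi is P(2) + Q(2) − 2 = -8 − 456 − 2 = -466, attained at (2, 2).

(2, 2)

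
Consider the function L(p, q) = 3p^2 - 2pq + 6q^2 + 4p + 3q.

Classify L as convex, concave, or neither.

L is quadratic, so its Hessian is the constant matrix H = [[6, -2], [-2, 12]].
det(H) = 68, tr(H) = 18.
det(H) > 0 and tr(H) > 0, so H is positive definite everywhere: convex.

convex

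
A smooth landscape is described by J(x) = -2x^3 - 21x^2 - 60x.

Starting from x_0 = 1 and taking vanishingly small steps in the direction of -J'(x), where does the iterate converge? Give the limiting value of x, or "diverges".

diverges

J'(x) = -6(x + 2)(x + 5), so J'(1) = -108.
Gradient descent moves in the -J' direction, i.e. x is increasing.
There is no critical point above x=1, and J' keeps the same sign, so the iterate runs off to +∞.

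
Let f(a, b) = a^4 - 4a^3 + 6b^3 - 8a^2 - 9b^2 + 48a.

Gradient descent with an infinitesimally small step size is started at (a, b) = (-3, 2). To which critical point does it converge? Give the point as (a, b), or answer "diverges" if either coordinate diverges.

(-2, 1)

f is separable, so gradient descent decouples: a follows -∂f/∂a, b follows -∂f/∂b.
∂f/∂a = 4(a - 3)(a - 2)(a + 2); at a=-3 this is -120, so a increases.
∂f/∂b = 18b(b - 1); at b=2 this is 36, so b decreases.
a converges to its nearest critical value -2 (a local min of the a-part); b converges to 1. The iterate converges to (-2, 1).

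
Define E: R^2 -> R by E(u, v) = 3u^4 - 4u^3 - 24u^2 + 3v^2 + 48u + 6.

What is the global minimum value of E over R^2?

E(u,v) separates as P(u) + Q(v) + 6, so its minimum is min P + min Q + 6.
P'(u) = 12(u - 2)(u - 1)(u + 2) vanishes at u ∈ {-2, 1, 2}; Q'(v) = 6v vanishes at v ∈ {0}.
Local minima of P (where P''>0): P(-2)=-112, P(2)=16. Local minima of Q: Q(0)=0.
So the global minimum of E is P(-2) + Q(0) + 6 = -112 + 0 + 6 = -106, attained at (-2, 0).

-106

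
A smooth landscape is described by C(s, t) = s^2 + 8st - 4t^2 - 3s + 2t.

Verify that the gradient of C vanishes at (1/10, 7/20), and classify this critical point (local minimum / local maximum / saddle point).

saddle point

∇C = (2s + 8t - 3, 8s - 8t + 2); substituting (1/10, 7/20) gives ∇C = (0, 0), so (1/10, 7/20) is indeed a critical point.
The Hessian of C is constant: H = [[2, 8], [8, -8]].
det(H) = 2·(-8) − 8² = -80.
Since det(H) < 0, H is indefinite and the critical point is a saddle point.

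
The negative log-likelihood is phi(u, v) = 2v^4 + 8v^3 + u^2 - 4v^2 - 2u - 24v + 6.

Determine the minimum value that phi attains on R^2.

phi(u,v) separates as P(u) + Q(v) + 6, so its minimum is min P + min Q + 6.
P'(u) = 2u - 2 vanishes at u ∈ {1}; Q'(v) = 8(v - 1)(v + 1)(v + 3) vanishes at v ∈ {-3, -1, 1}.
Local minima of P (where P''>0): P(1)=-1. Local minima of Q: Q(-3)=-18, Q(1)=-18.
So the global minimum of phi is P(1) + Q(-3) + 6 = -1 − 18 + 6 = -13, attained at (1, -3).

-13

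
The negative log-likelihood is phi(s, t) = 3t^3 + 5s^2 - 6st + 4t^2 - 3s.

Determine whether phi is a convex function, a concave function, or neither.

The term 3t^3 is cubic, so the Hessian is not constant.
∂²phi/∂t² = 18t + 8, which takes both signs as t varies (negative for sufficiently negative t). A diagonal entry of the Hessian changing sign means the Hessian is neither positive- nor negative-semidefinite on all of R^2.

neither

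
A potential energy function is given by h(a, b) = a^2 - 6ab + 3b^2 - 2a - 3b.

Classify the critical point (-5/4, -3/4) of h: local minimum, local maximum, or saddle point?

saddle point

The Hessian of h is constant: H = [[2, -6], [-6, 6]].
det(H) = 2·6 − (-6)² = -24.
Since det(H) < 0, H is indefinite and the critical point is a saddle point.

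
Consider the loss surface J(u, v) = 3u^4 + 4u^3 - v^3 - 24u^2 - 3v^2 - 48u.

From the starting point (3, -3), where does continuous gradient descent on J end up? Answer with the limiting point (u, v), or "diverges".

(2, -2)

J is separable, so gradient descent decouples: u follows -∂J/∂u, v follows -∂J/∂v.
∂J/∂u = 12(u - 2)(u + 1)(u + 2); at u=3 this is 240, so u decreases.
∂J/∂v = -3v(v + 2); at v=-3 this is -9, so v increases.
u converges to its nearest critical value 2 (a local min of the u-part); v converges to -2. The iterate converges to (2, -2).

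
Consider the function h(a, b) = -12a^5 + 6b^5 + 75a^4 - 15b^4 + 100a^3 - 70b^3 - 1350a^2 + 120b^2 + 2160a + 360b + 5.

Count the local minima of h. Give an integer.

h separates as a function of a plus a function of b, so ∇h=0 decouples.
∂h/∂a = -60(a - 4)(a - 3)(a - 1)(a + 3) = 0 at a ∈ {-3, 1, 3, 4}; ∂h/∂b = 30(b - 3)(b - 2)(b + 1)(b + 2) = 0 at b ∈ {-2, -1, 2, 3}.
The Hessian is diagonal: diag(h_aa, h_bb). Second derivatives: h_aa(-3)=10080, h_aa(1)=-1440, h_aa(3)=720, h_aa(4)=-1260; h_bb(-2)=-600, h_bb(-1)=360, h_bb(2)=-360, h_bb(3)=600.
Local minima occur where both diagonal entries positive: (-3, -1), (-3, 3), (3, -1), (3, 3). Count: 4.

4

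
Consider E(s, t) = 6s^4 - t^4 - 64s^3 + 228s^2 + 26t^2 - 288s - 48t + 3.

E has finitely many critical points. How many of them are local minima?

2

E separates as a function of s plus a function of t, so ∇E=0 decouples.
∂E/∂s = 24(s - 4)(s - 3)(s - 1) = 0 at s ∈ {1, 3, 4}; ∂E/∂t = -4(t - 3)(t - 1)(t + 4) = 0 at t ∈ {-4, 1, 3}.
The Hessian is diagonal: diag(E_ss, E_tt). Second derivatives: E_ss(1)=144, E_ss(3)=-48, E_ss(4)=72; E_tt(-4)=-140, E_tt(1)=40, E_tt(3)=-56.
Local minima occur where both diagonal entries positive: (1, 1), (4, 1). Count: 2.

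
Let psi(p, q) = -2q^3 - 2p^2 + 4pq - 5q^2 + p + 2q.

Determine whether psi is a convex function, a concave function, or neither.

The term -2q^3 is cubic, so the Hessian is not constant.
∂²psi/∂q² = -12q - 10, which takes both signs as q varies (negative for sufficiently large q). A diagonal entry of the Hessian changing sign means the Hessian is neither positive- nor negative-semidefinite on all of R^2.

neither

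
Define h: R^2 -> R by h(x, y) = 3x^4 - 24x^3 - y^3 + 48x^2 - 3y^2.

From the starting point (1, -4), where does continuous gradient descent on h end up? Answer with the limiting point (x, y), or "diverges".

(0, -2)

h is separable, so gradient descent decouples: x follows -∂h/∂x, y follows -∂h/∂y.
∂h/∂x = 12x(x - 4)(x - 2); at x=1 this is 36, so x decreases.
∂h/∂y = -3y(y + 2); at y=-4 this is -24, so y increases.
x converges to its nearest critical value 0 (a local min of the x-part); y converges to -2. The iterate converges to (0, -2).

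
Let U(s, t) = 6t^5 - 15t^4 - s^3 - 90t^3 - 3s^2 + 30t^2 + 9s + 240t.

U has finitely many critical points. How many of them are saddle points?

U separates as a function of s plus a function of t, so ∇U=0 decouples.
∂U/∂s = -3(s - 1)(s + 3) = 0 at s ∈ {-3, 1}; ∂U/∂t = 30(t - 4)(t - 1)(t + 1)(t + 2) = 0 at t ∈ {-2, -1, 1, 4}.
The Hessian is diagonal: diag(U_ss, U_tt). Second derivatives: U_ss(-3)=12, U_ss(1)=-12; U_tt(-2)=-540, U_tt(-1)=300, U_tt(1)=-540, U_tt(4)=2700.
Saddle points occur where the two diagonal entries have opposite signs: (-3, -2), (-3, 1), (1, -1), (1, 4). Count: 4.

4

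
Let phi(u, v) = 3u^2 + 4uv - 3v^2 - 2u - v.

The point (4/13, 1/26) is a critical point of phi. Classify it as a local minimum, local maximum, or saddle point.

The Hessian of phi is constant: H = [[6, 4], [4, -6]].
det(H) = 6·(-6) − 4² = -52.
Since det(H) < 0, H is indefinite and the critical point is a saddle point.

saddle point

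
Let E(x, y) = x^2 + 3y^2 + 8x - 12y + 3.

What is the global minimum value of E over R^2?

E(x,y) separates as P(x) + Q(y) + 3, so its minimum is min P + min Q + 3.
P'(x) = 2x + 8 vanishes at x ∈ {-4}; Q'(y) = 6y - 12 vanishes at y ∈ {2}.
Local minima of P (where P''>0): P(-4)=-16. Local minima of Q: Q(2)=-12.
So the global minimum of E is P(-4) + Q(2) + 3 = -16 − 12 + 3 = -25, attained at (-4, 2).

-25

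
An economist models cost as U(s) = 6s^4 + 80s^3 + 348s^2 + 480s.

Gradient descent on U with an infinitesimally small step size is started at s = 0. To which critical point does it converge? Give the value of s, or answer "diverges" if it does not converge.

-1

U'(s) = 24(s + 1)(s + 4)(s + 5), so U'(0) = 480.
Gradient descent moves in the -U' direction, i.e. s is decreasing.
The nearest critical point in that direction is s = -1, where U'' = 288 > 0 (a local minimum). The iterate converges there.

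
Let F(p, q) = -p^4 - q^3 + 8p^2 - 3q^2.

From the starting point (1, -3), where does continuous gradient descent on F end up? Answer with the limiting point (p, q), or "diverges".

F is separable, so gradient descent decouples: p follows -∂F/∂p, q follows -∂F/∂q.
∂F/∂p = -4p(p - 2)(p + 2); at p=1 this is 12, so p decreases.
∂F/∂q = -3q(q + 2); at q=-3 this is -9, so q increases.
p converges to its nearest critical value 0 (a local min of the p-part); q converges to -2. The iterate converges to (0, -2).

(0, -2)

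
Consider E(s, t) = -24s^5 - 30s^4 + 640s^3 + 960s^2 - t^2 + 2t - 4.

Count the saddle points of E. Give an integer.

2

E separates as a function of s plus a function of t, so ∇E=0 decouples.
∂E/∂s = -120s(s - 4)(s + 1)(s + 4) = 0 at s ∈ {-4, -1, 0, 4}; ∂E/∂t = -2(t - 1) = 0 at t ∈ {1}.
The Hessian is diagonal: diag(E_ss, E_tt). Second derivatives: E_ss(-4)=11520, E_ss(-1)=-1800, E_ss(0)=1920, E_ss(4)=-19200; E_tt(1)=-2.
Saddle points occur where the two diagonal entries have opposite signs: (-4, 1), (0, 1). Count: 2.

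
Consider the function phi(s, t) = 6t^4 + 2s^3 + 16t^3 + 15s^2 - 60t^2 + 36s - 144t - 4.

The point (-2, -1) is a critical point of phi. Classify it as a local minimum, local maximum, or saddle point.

saddle point

The mixed partial ∂²phi/∂s∂t is 0, so the Hessian at any point is diag(phi_ss, phi_tt) = diag(6(2s + 5), 24(3t^2 + 4t - 5)).
At (-2, -1): H = diag(6, -144).
The eigenvalues have opposite signs, so H is indefinite: a saddle point.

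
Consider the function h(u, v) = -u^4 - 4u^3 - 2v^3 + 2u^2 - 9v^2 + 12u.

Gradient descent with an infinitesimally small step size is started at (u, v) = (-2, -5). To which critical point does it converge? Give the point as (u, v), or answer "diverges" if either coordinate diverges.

h is separable, so gradient descent decouples: u follows -∂h/∂u, v follows -∂h/∂v.
∂h/∂u = -4(u - 1)(u + 1)(u + 3); at u=-2 this is -12, so u increases.
∂h/∂v = -6v(v + 3); at v=-5 this is -60, so v increases.
u converges to its nearest critical value -1 (a local min of the u-part); v converges to -3. The iterate converges to (-1, -3).

(-1, -3)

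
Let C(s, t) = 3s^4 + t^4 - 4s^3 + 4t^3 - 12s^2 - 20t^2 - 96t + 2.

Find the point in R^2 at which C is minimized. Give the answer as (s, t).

(2, 3)

C(s,t) separates as P(s) + Q(t) + 2, so its minimum is min P + min Q + 2.
P'(s) = 12s(s - 2)(s + 1) vanishes at s ∈ {-1, 0, 2}; Q'(t) = 4(t - 3)(t + 2)(t + 4) vanishes at t ∈ {-4, -2, 3}.
Local minima of P (where P''>0): P(-1)=-5, P(2)=-32. Local minima of Q: Q(-4)=64, Q(3)=-279.
So the global minimum of C is P(2) + Q(3) + 2 = -32 − 279 + 2 = -309, attained at (2, 3).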